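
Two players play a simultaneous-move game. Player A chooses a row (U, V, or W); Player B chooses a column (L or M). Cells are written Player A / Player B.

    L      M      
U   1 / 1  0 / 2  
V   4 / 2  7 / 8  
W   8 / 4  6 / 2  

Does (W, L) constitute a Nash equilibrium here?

Yes

Holding Player B at L: Player A gets 8 from W, versus 1 from U, 4 from V. No profitable deviation for Player A.
Holding Player A at W: Player B gets 4 from L, versus 2 from M. No profitable deviation for Player B either.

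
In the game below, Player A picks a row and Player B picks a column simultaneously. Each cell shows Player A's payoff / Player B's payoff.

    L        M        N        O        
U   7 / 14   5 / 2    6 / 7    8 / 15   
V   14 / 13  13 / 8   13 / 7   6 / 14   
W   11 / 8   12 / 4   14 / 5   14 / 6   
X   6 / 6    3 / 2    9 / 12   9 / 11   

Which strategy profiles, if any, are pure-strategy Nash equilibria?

Check mutual best responses: a cell is a NE iff neither player can gain by unilaterally deviating.
Player A's best responses — vs L: V (payoff 14); vs M: V (payoff 13); vs N: W (payoff 14); vs O: W (payoff 14).
Player B's best responses — vs U: O (payoff 15); vs V: O (payoff 14); vs W: L (payoff 8); vs X: N (payoff 12).
No cell has both players best-responding. For instance, Player A's best reply to N is W, but against W Player B prefers L over N.

There is no pure-strategy Nash equilibrium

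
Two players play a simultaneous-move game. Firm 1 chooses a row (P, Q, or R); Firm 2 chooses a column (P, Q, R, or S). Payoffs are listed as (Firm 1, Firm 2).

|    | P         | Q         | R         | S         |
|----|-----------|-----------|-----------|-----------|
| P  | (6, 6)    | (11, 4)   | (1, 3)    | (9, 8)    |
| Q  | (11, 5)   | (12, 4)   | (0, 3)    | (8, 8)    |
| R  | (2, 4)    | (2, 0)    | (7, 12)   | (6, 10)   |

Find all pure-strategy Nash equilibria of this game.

A profile is a Nash equilibrium when each player is best-responding to the other.
Firm 1's best responses — vs P: Q (payoff 11); vs Q: Q (payoff 12); vs R: R (payoff 7); vs S: P (payoff 9).
Firm 2's best responses — vs P: S (payoff 8); vs Q: S (payoff 8); vs R: R (payoff 12).
Mutual best responses occur at (P, S) and (R, R); at each, neither player gains by switching.

(P, S) and (R, R)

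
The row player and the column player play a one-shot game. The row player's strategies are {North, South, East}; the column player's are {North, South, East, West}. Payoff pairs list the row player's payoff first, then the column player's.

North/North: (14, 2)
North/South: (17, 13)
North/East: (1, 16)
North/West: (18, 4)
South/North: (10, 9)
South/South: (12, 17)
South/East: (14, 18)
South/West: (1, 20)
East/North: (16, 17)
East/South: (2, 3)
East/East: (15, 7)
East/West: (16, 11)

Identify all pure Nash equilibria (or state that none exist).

Find each player's best response to every opponent strategy; NE are the intersections.
The row player's best responses — vs North: East (payoff 16); vs South: North (payoff 17); vs East: East (payoff 15); vs West: North (payoff 18).
The column player's best responses — vs North: East (payoff 16); vs South: West (payoff 20); vs East: North (payoff 17).
The only mutual best response is (East, North); neither player gains by switching there.

(East, North)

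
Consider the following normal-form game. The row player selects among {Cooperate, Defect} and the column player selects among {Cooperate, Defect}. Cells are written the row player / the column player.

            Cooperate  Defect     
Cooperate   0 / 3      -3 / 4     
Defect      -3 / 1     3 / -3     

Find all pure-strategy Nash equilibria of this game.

There is no pure-strategy Nash equilibrium

A profile is a Nash equilibrium when each player is best-responding to the other.
The row player's best responses — vs Cooperate: Cooperate (payoff 0); vs Defect: Defect (payoff 3).
The column player's best responses — vs Cooperate: Defect (payoff 4); vs Defect: Cooperate (payoff 1).
No cell has both players best-responding. For instance, the row player's best reply to Cooperate is Cooperate, but against Cooperate the column player prefers Defect over Cooperate.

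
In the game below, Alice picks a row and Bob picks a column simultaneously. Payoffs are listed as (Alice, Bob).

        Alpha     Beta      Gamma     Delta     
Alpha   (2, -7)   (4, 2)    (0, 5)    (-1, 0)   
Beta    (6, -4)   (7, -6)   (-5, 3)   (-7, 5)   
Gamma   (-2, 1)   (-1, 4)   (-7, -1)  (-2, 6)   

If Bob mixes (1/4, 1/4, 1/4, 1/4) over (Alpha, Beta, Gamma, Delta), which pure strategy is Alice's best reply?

Alpha

Alice's best reply maximizes expected payoff against the mix.
Alpha: (1/4)·2 + (1/4)·4 + (1/4)·0 + (1/4)·(-1) = 5/4
Beta: (1/4)·6 + (1/4)·7 + (1/4)·(-5) + (1/4)·(-7) = 1/4
Gamma: (1/4)·(-2) + (1/4)·(-1) + (1/4)·(-7) + (1/4)·(-2) = -3
Highest expected payoff is 5/4, from Alpha.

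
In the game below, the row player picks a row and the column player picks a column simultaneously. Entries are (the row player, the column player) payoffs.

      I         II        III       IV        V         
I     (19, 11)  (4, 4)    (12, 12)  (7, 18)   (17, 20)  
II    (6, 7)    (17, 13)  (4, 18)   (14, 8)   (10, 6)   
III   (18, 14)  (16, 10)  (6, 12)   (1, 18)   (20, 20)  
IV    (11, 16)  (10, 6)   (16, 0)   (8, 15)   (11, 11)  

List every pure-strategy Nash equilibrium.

(III, V)

Check mutual best responses: a cell is a NE iff neither player can gain by unilaterally deviating.
The row player's best responses — vs I: I (payoff 19); vs II: II (payoff 17); vs III: IV (payoff 16); vs IV: II (payoff 14); vs V: III (payoff 20).
The column player's best responses — vs I: V (payoff 20); vs II: III (payoff 18); vs III: V (payoff 20); vs IV: I (payoff 16).
The only mutual best response is (III, V); neither player gains by switching there.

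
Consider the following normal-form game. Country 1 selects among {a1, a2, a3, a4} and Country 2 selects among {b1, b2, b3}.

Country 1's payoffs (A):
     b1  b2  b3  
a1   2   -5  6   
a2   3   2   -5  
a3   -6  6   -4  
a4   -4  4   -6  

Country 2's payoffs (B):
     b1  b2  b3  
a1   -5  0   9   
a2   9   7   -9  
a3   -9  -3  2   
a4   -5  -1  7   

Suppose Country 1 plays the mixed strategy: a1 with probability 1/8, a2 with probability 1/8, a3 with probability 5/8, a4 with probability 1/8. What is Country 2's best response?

b3

Country 2's best reply maximizes expected payoff against the mix.
b1: (1/8)·(-5) + (1/8)·9 + (5/8)·(-9) + (1/8)·(-5) = -23/4
b2: (1/8)·0 + (1/8)·7 + (5/8)·(-3) + (1/8)·(-1) = -9/8
b3: (1/8)·9 + (1/8)·(-9) + (5/8)·2 + (1/8)·7 = 17/8
Highest expected payoff is 17/8, from b3.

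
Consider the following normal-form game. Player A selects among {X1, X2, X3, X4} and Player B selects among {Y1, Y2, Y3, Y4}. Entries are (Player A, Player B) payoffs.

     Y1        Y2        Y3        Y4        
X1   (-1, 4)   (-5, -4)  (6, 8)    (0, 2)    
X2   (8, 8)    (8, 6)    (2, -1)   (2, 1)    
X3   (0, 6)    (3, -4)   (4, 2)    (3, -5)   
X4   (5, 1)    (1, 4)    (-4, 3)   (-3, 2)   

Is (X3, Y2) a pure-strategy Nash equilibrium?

Holding Player B at Y2: Player A gets 3 from X3 but could get 8 by switching to X2. Player A has a profitable deviation.

No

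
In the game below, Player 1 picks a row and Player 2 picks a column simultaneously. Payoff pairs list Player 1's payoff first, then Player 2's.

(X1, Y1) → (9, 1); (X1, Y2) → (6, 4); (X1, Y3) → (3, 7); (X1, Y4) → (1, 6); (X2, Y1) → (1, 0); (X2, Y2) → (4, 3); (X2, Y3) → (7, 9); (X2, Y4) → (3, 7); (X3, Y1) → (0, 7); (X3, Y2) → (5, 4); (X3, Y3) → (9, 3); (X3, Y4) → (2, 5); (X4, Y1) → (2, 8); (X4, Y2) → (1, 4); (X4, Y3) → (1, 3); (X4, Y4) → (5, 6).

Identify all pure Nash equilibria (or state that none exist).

A profile is a Nash equilibrium when each player is best-responding to the other.
Player 1's best responses — vs Y1: X1 (payoff 9); vs Y2: X1 (payoff 6); vs Y3: X3 (payoff 9); vs Y4: X4 (payoff 5).
Player 2's best responses — vs X1: Y3 (payoff 7); vs X2: Y3 (payoff 9); vs X3: Y1 (payoff 7); vs X4: Y1 (payoff 8).
No cell has both players best-responding. For instance, Player 1's best reply to Y4 is X4, but against X4 Player 2 prefers Y1 over Y4.

There is no pure-strategy Nash equilibrium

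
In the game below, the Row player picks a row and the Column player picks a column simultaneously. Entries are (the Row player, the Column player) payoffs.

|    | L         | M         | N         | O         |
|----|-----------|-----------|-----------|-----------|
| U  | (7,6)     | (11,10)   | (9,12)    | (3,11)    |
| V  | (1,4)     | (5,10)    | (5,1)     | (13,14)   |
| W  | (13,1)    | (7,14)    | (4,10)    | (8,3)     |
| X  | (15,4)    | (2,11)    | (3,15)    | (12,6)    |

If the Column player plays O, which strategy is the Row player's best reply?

With the Column player fixed at O, the Row player's payoffs are: U → 3, V → 13, W → 8, X → 12.
The maximum is 13, achieved by V.

V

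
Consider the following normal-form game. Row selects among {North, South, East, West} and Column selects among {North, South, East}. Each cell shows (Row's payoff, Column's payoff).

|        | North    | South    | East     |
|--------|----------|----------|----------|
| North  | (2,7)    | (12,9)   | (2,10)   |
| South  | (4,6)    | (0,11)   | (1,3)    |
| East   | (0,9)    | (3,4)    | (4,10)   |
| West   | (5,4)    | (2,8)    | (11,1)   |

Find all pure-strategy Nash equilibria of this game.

None

A profile is a Nash equilibrium when each player is best-responding to the other.
Row's best responses — vs North: West (payoff 5); vs South: North (payoff 12); vs East: West (payoff 11).
Column's best responses — vs North: East (payoff 10); vs South: South (payoff 11); vs East: East (payoff 10); vs West: South (payoff 8).
No cell has both players best-responding. For instance, Row's best reply to South is North, but against North Column prefers East over South.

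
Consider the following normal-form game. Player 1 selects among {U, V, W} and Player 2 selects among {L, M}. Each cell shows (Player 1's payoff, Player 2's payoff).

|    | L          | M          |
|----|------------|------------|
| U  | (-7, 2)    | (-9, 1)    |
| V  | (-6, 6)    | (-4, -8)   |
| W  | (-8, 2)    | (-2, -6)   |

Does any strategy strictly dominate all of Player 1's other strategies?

Check whether one of Player 1's strategies beats all alternatives regardless of what the opponent does.
U is not dominant: against L, V gives -6 > -7.
V is not dominant: against M, W gives -2 > -4.
W is not dominant: against L, U gives -7 > -8.
No single strategy is best against every opponent action.

None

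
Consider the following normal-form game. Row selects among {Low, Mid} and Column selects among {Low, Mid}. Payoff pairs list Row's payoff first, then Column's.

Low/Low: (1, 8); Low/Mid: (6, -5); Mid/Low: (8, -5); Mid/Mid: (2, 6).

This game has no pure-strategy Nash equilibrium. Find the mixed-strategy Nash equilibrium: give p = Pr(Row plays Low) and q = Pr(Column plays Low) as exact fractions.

p = 11/24, q = 4/11

Each player's mixing probability is pinned down by making the *other* player indifferent.
Column indifferent between Low and Mid: p·8 + (1−p)·(-5) = p·(-5) + (1−p)·6 ⟹ (-5) + 13p = 6 + (-11)p ⟹ p = 11/24.
Row indifferent between Low and Mid: q·1 + (1−q)·6 = q·8 + (1−q)·2 ⟹ 6 + (-5)q = 2 + 6q ⟹ q = 4/11.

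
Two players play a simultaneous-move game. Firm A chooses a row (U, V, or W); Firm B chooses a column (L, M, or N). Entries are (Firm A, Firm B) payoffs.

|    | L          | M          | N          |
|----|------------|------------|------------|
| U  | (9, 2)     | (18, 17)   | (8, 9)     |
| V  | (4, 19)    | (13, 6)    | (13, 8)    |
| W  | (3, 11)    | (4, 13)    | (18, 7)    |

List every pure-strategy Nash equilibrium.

(U, M)

Check mutual best responses: a cell is a NE iff neither player can gain by unilaterally deviating.
Firm A's best responses — vs L: U (payoff 9); vs M: U (payoff 18); vs N: W (payoff 18).
Firm B's best responses — vs U: M (payoff 17); vs V: L (payoff 19); vs W: M (payoff 13).
The only mutual best response is (U, M); neither player gains by switching there.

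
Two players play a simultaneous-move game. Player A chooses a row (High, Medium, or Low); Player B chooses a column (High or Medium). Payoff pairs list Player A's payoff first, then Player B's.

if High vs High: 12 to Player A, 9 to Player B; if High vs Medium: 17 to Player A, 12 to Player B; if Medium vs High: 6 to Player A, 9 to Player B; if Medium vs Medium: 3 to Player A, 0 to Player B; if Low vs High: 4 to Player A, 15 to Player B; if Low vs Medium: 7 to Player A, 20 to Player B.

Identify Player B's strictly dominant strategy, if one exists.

A strategy is strictly dominant if it gives Player B a strictly higher payoff than every other strategy, against every choice by the opponent.
High is not dominant: against High, Medium gives 12 > 9.
Medium is not dominant: against Medium, High gives 9 > 0.
No single strategy is best against every opponent action.

None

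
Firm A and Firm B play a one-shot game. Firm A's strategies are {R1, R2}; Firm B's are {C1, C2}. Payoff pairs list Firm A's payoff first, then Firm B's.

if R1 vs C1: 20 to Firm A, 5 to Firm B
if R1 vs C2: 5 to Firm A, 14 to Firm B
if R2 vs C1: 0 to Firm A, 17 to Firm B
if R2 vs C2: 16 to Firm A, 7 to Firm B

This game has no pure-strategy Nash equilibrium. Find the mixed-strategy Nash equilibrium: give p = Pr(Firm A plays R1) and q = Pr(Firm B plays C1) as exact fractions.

p = 10/19, q = 11/31

In a mixed NE each player is indifferent between their pure strategies, so the opponent's mix sets the indifference.
Firm B indifferent between C1 and C2: p·5 + (1−p)·17 = p·14 + (1−p)·7 ⟹ 17 + (-12)p = 7 + 7p ⟹ p = 10/19.
Firm A indifferent between R1 and R2: q·20 + (1−q)·5 = q·0 + (1−q)·16 ⟹ 5 + 15q = 16 + (-16)q ⟹ q = 11/31.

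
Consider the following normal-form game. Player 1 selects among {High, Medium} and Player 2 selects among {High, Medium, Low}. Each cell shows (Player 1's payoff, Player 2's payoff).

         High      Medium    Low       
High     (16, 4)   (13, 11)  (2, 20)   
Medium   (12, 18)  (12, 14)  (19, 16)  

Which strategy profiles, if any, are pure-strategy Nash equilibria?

Check mutual best responses: a cell is a NE iff neither player can gain by unilaterally deviating.
Player 1's best responses — vs High: High (payoff 16); vs Medium: High (payoff 13); vs Low: Medium (payoff 19).
Player 2's best responses — vs High: Low (payoff 20); vs Medium: High (payoff 18).
No cell has both players best-responding. For instance, Player 1's best reply to High is High, but against High Player 2 prefers Low over High.

There is no pure-strategy Nash equilibrium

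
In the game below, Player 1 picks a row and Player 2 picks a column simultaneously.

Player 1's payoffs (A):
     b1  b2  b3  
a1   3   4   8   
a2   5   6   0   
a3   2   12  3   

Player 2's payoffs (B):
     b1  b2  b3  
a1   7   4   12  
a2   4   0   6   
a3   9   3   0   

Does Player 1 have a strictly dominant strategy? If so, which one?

A strategy is strictly dominant if it gives Player 1 a strictly higher payoff than every other strategy, against every choice by the opponent.
a1 is not dominant: against b1, a2 gives 5 > 3.
a2 is not dominant: against b2, a3 gives 12 > 6.
a3 is not dominant: against b1, a1 gives 3 > 2.
No single strategy is best against every opponent action.

None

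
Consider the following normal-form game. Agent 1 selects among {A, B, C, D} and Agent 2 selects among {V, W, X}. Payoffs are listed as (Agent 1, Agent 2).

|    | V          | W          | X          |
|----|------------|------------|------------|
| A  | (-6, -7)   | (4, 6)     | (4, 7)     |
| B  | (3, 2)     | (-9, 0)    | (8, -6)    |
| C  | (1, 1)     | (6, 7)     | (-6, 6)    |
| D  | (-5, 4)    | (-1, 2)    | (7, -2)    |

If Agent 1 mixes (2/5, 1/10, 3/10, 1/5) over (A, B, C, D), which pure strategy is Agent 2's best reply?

W

Compute Agent 2's expected payoff from each pure strategy against the given mix.
V: (2/5)·(-7) + (1/10)·2 + (3/10)·1 + (1/5)·4 = -3/2
W: (2/5)·6 + (1/10)·0 + (3/10)·7 + (1/5)·2 = 49/10
X: (2/5)·7 + (1/10)·(-6) + (3/10)·6 + (1/5)·(-2) = 18/5
Highest expected payoff is 49/10, from W.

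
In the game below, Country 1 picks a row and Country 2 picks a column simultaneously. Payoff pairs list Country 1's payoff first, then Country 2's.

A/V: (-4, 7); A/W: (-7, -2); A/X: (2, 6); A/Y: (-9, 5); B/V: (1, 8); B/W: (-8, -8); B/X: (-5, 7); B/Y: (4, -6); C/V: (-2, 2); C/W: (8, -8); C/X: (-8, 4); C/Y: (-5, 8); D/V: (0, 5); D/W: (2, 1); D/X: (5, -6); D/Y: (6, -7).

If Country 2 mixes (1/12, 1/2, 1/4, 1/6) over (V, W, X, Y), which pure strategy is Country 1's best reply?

D

Country 1's best reply maximizes expected payoff against the mix.
A: (1/12)·(-4) + (1/2)·(-7) + (1/4)·2 + (1/6)·(-9) = -29/6
B: (1/12)·1 + (1/2)·(-8) + (1/4)·(-5) + (1/6)·4 = -9/2
C: (1/12)·(-2) + (1/2)·8 + (1/4)·(-8) + (1/6)·(-5) = 1
D: (1/12)·0 + (1/2)·2 + (1/4)·5 + (1/6)·6 = 13/4
Highest expected payoff is 13/4, from D.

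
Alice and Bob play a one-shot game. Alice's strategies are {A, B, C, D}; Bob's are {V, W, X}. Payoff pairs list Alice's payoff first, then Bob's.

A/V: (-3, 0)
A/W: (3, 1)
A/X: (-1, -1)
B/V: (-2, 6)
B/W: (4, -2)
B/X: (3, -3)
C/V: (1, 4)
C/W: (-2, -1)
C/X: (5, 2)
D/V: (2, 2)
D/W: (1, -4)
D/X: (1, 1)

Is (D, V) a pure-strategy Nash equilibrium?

Yes

Holding Bob at V: Alice gets 2 from D, versus -3 from A, -2 from B, 1 from C. No profitable deviation for Alice.
Holding Alice at D: Bob gets 2 from V, versus -4 from W, 1 from X. No profitable deviation for Bob either.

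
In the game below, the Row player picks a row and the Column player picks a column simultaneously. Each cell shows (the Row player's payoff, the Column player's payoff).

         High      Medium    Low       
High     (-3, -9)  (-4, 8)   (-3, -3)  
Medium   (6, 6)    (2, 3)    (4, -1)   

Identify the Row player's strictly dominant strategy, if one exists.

Medium

Check whether one of the Row player's strategies beats all alternatives regardless of what the opponent does.
Medium strictly dominates: vs High: 6 > -3; vs Medium: 2 > -4; vs Low: 4 > -3.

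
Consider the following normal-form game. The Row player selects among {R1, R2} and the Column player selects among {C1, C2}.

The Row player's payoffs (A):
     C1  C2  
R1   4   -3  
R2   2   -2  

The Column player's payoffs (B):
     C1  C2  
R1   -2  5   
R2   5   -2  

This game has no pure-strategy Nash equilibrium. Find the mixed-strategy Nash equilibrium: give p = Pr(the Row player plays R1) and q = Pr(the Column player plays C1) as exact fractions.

Each player's mixing probability is pinned down by making the *other* player indifferent.
The Column player indifferent between C1 and C2: p·(-2) + (1−p)·5 = p·5 + (1−p)·(-2) ⟹ 5 + (-7)p = (-2) + 7p ⟹ p = 1/2.
The Row player indifferent between R1 and R2: q·4 + (1−q)·(-3) = q·2 + (1−q)·(-2) ⟹ (-3) + 7q = (-2) + 4q ⟹ q = 1/3.

p = 1/2, q = 1/3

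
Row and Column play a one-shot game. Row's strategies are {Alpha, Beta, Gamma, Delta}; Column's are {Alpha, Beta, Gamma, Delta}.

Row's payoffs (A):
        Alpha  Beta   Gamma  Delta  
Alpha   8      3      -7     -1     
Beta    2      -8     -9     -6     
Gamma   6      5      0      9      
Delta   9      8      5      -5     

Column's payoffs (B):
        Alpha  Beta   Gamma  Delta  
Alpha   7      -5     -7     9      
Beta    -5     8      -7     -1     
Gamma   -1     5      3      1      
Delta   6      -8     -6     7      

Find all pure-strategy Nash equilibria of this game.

None

Check mutual best responses: a cell is a NE iff neither player can gain by unilaterally deviating.
Row's best responses — vs Alpha: Delta (payoff 9); vs Beta: Delta (payoff 8); vs Gamma: Delta (payoff 5); vs Delta: Gamma (payoff 9).
Column's best responses — vs Alpha: Delta (payoff 9); vs Beta: Beta (payoff 8); vs Gamma: Beta (payoff 5); vs Delta: Delta (payoff 7).
No cell has both players best-responding. For instance, Row's best reply to Gamma is Delta, but against Delta Column prefers Delta over Gamma.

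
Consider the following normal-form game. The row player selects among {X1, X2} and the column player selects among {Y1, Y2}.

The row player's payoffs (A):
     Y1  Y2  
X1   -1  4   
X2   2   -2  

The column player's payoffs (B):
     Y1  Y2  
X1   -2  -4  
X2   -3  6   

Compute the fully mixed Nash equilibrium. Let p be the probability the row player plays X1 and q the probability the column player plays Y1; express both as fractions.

p = 9/11, q = 2/3

Each player's mixing probability is pinned down by making the *other* player indifferent.
The column player indifferent between Y1 and Y2: p·(-2) + (1−p)·(-3) = p·(-4) + (1−p)·6 ⟹ (-3) + 1p = 6 + (-10)p ⟹ p = 9/11.
The row player indifferent between X1 and X2: q·(-1) + (1−q)·4 = q·2 + (1−q)·(-2) ⟹ 4 + (-5)q = (-2) + 4q ⟹ q = 2/3.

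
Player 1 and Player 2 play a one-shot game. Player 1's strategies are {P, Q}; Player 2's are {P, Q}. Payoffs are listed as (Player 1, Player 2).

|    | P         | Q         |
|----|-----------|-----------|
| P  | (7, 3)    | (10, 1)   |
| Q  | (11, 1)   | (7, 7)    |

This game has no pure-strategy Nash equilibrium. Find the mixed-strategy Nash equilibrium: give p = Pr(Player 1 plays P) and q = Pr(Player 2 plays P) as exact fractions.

Each player's mixing probability is pinned down by making the *other* player indifferent.
Player 2 indifferent between P and Q: p·3 + (1−p)·1 = p·1 + (1−p)·7 ⟹ 1 + 2p = 7 + (-6)p ⟹ p = 3/4.
Player 1 indifferent between P and Q: q·7 + (1−q)·10 = q·11 + (1−q)·7 ⟹ 10 + (-3)q = 7 + 4q ⟹ q = 3/7.

p = 3/4, q = 3/7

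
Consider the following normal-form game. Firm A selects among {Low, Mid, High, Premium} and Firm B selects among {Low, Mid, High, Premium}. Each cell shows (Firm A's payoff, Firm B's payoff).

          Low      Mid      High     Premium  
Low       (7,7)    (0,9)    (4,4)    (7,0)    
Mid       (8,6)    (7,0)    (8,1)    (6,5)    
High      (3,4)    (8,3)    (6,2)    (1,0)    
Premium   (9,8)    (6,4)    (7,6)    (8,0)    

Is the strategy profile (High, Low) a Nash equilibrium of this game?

Holding Firm B at Low: Firm A gets 3 from High but could get 9 by switching to Premium. Firm A has a profitable deviation.

No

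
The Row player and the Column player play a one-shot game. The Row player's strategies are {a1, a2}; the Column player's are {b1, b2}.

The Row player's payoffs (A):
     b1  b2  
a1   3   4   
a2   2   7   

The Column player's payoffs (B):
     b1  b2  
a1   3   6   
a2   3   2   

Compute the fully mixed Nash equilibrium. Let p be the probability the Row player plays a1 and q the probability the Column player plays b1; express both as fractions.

Each player's mixing probability is pinned down by making the *other* player indifferent.
The Column player indifferent between b1 and b2: p·3 + (1−p)·3 = p·6 + (1−p)·2 ⟹ 3 + 0p = 2 + 4p ⟹ p = 1/4.
The Row player indifferent between a1 and a2: q·3 + (1−q)·4 = q·2 + (1−q)·7 ⟹ 4 + (-1)q = 7 + (-5)q ⟹ q = 3/4.

p = 1/4, q = 3/4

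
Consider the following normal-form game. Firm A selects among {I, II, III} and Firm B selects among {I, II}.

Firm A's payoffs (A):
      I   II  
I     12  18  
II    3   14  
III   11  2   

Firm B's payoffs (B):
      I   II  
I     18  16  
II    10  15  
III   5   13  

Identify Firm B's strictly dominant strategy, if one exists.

None

Check whether one of Firm B's strategies beats all alternatives regardless of what the opponent does.
I is not dominant: against II, II gives 15 > 10.
II is not dominant: against I, I gives 18 > 16.
No single strategy is best against every opponent action.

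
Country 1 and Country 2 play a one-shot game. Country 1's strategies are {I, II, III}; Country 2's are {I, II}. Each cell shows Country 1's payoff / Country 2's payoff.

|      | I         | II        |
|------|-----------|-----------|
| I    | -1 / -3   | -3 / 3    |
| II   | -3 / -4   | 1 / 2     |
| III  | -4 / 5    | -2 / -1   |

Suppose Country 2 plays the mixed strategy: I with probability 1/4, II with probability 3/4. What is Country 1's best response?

II

Compute Country 1's expected payoff from each pure strategy against the given mix.
I: (1/4)·(-1) + (3/4)·(-3) = -5/2
II: (1/4)·(-3) + (3/4)·1 = 0
III: (1/4)·(-4) + (3/4)·(-2) = -5/2
Highest expected payoff is 0, from II.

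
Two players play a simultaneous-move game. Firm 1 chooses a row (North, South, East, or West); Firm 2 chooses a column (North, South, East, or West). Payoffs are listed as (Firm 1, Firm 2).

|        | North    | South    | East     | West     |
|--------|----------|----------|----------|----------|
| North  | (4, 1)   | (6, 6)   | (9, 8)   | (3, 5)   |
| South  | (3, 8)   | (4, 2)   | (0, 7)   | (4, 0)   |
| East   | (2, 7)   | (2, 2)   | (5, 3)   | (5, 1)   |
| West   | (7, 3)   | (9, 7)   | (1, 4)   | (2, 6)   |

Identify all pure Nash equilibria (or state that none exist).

(North, East) and (West, South)

Find each player's best response to every opponent strategy; NE are the intersections.
Firm 1's best responses — vs North: West (payoff 7); vs South: West (payoff 9); vs East: North (payoff 9); vs West: East (payoff 5).
Firm 2's best responses — vs North: East (payoff 8); vs South: North (payoff 8); vs East: North (payoff 7); vs West: South (payoff 7).
Mutual best responses occur at (North, East) and (West, South); at each, neither player gains by switching.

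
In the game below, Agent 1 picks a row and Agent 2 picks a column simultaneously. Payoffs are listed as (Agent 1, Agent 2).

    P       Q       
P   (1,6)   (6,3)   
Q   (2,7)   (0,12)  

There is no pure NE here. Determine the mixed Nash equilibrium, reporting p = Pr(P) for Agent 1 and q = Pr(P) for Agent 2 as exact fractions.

p = 5/8, q = 6/7

Each player's mixing probability is pinned down by making the *other* player indifferent.
Agent 2 indifferent between P and Q: p·6 + (1−p)·7 = p·3 + (1−p)·12 ⟹ 7 + (-1)p = 12 + (-9)p ⟹ p = 5/8.
Agent 1 indifferent between P and Q: q·1 + (1−q)·6 = q·2 + (1−q)·0 ⟹ 6 + (-5)q = 0 + 2q ⟹ q = 6/7.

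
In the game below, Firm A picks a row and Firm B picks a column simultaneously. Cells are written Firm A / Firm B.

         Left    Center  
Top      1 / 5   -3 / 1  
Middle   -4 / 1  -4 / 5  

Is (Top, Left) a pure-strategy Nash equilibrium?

Holding Firm B at Left: Firm A gets 1 from Top, versus -4 from Middle. No profitable deviation for Firm A.
Holding Firm A at Top: Firm B gets 5 from Left, versus 1 from Center. No profitable deviation for Firm B either.

Yes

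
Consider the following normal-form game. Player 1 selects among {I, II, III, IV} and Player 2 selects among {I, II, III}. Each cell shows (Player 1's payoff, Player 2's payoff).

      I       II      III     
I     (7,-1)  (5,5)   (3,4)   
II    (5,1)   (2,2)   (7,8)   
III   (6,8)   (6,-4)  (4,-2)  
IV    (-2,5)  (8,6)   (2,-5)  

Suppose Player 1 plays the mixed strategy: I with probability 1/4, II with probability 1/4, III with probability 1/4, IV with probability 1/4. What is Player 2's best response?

Compute Player 2's expected payoff from each pure strategy against the given mix.
I: (1/4)·(-1) + (1/4)·1 + (1/4)·8 + (1/4)·5 = 13/4
II: (1/4)·5 + (1/4)·2 + (1/4)·(-4) + (1/4)·6 = 9/4
III: (1/4)·4 + (1/4)·8 + (1/4)·(-2) + (1/4)·(-5) = 5/4
Highest expected payoff is 13/4, from I.

I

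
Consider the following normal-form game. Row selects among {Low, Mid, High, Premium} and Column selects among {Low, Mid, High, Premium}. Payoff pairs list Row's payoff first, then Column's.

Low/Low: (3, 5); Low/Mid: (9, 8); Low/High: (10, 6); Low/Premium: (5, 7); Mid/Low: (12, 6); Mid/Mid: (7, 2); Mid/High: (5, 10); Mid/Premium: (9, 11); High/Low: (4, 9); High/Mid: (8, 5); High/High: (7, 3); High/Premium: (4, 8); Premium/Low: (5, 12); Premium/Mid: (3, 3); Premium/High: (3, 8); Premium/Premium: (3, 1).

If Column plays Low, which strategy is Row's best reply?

Mid

With Column fixed at Low, Row's payoffs are: Low → 3, Mid → 12, High → 4, Premium → 5.
The maximum is 12, achieved by Mid.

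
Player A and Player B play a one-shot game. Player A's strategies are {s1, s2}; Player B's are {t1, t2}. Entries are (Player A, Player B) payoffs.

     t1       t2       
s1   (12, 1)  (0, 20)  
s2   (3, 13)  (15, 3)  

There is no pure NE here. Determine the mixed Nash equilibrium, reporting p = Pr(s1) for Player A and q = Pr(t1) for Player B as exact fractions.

Each player's mixing probability is pinned down by making the *other* player indifferent.
Player B indifferent between t1 and t2: p·1 + (1−p)·13 = p·20 + (1−p)·3 ⟹ 13 + (-12)p = 3 + 17p ⟹ p = 10/29.
Player A indifferent between s1 and s2: q·12 + (1−q)·0 = q·3 + (1−q)·15 ⟹ 0 + 12q = 15 + (-12)q ⟹ q = 5/8.

p = 10/29, q = 5/8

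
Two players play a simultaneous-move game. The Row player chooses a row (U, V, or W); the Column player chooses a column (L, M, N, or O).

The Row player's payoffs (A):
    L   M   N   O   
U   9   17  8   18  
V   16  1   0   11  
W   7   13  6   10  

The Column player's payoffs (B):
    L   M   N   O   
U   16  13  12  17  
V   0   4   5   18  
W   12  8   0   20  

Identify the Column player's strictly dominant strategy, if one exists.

O

A strategy is strictly dominant if it gives the Column player a strictly higher payoff than every other strategy, against every choice by the opponent.
O strictly dominates: vs U: 17 > each of {16, 13, 12}; vs V: 18 > each of {0, 4, 5}; vs W: 20 > each of {12, 8, 0}.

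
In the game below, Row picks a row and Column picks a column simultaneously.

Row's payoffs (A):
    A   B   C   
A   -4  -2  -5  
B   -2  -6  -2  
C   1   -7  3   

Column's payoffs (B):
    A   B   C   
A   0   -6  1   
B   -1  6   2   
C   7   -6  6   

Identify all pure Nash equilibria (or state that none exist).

(C, A)

A profile is a Nash equilibrium when each player is best-responding to the other.
Row's best responses — vs A: C (payoff 1); vs B: A (payoff -2); vs C: C (payoff 3).
Column's best responses — vs A: C (payoff 1); vs B: B (payoff 6); vs C: A (payoff 7).
The only mutual best response is (C, A); neither player gains by switching there.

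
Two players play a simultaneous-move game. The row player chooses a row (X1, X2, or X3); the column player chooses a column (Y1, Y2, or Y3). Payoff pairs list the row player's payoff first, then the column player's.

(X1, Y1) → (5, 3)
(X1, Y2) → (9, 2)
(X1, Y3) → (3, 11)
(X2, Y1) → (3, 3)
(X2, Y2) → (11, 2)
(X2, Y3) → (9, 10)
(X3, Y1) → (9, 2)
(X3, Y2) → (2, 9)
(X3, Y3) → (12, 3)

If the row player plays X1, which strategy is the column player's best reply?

With the row player fixed at X1, the column player's payoffs are: Y1 → 3, Y2 → 2, Y3 → 11.
The maximum is 11, achieved by Y3.

Y3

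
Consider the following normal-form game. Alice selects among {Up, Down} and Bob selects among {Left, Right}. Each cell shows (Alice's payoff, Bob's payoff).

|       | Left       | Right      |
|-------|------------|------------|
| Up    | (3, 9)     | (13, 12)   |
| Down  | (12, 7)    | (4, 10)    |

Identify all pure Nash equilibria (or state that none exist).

(Up, Right)

Find each player's best response to every opponent strategy; NE are the intersections.
Alice's best responses — vs Left: Down (payoff 12); vs Right: Up (payoff 13).
Bob's best responses — vs Up: Right (payoff 12); vs Down: Right (payoff 10).
The only mutual best response is (Up, Right); neither player gains by switching there.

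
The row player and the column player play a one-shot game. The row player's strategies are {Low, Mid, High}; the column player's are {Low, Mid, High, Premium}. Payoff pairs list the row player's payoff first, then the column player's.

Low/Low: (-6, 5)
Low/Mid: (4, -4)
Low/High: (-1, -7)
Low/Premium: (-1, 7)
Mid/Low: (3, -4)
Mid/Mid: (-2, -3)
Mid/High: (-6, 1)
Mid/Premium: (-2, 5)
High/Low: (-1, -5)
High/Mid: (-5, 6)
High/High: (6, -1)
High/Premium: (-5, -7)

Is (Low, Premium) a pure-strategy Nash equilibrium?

Yes

Holding the column player at Premium: the row player gets -1 from Low, versus -2 from Mid, -5 from High. No profitable deviation for the row player.
Holding the row player at Low: the column player gets 7 from Premium, versus 5 from Low, -4 from Mid, -7 from High. No profitable deviation for the column player either.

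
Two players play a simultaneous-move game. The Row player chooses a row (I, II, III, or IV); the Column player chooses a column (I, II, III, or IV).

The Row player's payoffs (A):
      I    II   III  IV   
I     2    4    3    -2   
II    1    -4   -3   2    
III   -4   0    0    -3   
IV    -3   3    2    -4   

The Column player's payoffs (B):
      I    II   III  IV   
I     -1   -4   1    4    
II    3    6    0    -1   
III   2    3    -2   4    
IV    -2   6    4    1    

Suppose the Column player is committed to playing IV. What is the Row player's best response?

With the Column player fixed at IV, the Row player's payoffs are: I → -2, II → 2, III → -3, IV → -4.
The maximum is 2, achieved by II.

II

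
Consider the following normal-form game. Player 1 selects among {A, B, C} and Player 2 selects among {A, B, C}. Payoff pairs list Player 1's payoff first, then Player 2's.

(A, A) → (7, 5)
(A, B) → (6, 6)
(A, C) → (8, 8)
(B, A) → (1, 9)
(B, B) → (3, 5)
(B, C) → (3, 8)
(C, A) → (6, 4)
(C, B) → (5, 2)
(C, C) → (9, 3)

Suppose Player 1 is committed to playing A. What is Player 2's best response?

C

With Player 1 fixed at A, Player 2's payoffs are: A → 5, B → 6, C → 8.
The maximum is 8, achieved by C.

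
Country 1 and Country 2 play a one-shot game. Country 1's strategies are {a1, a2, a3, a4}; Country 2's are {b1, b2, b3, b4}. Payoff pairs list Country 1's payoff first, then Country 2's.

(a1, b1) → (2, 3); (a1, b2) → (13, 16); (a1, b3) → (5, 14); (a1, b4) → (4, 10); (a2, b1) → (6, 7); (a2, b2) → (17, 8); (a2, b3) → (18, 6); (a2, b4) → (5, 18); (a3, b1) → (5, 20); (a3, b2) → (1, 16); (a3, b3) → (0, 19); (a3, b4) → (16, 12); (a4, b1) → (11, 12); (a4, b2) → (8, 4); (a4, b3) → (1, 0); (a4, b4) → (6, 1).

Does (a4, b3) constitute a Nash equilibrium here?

No

Holding Country 2 at b3: Country 1 gets 1 from a4 but could get 18 by switching to a2. Country 1 has a profitable deviation.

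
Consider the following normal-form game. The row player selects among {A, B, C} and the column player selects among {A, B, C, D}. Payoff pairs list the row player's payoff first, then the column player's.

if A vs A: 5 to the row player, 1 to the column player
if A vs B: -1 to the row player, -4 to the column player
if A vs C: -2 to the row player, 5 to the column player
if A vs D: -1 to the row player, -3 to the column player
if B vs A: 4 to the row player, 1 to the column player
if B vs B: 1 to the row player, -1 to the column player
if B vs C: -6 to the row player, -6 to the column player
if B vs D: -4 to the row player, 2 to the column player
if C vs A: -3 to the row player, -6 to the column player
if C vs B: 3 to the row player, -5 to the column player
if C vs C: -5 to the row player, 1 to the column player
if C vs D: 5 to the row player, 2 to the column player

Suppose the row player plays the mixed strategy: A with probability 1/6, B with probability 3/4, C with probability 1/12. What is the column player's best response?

Compute the column player's expected payoff from each pure strategy against the given mix.
A: (1/6)·1 + (3/4)·1 + (1/12)·(-6) = 5/12
B: (1/6)·(-4) + (3/4)·(-1) + (1/12)·(-5) = -11/6
C: (1/6)·5 + (3/4)·(-6) + (1/12)·1 = -43/12
D: (1/6)·(-3) + (3/4)·2 + (1/12)·2 = 7/6
Highest expected payoff is 7/6, from D.

D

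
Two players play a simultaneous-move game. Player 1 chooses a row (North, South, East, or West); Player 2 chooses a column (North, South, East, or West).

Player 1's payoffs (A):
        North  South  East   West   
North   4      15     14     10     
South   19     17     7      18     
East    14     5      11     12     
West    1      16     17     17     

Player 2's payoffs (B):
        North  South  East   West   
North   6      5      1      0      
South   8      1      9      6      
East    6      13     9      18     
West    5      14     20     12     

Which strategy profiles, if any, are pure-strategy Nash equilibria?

A profile is a Nash equilibrium when each player is best-responding to the other.
Player 1's best responses — vs North: South (payoff 19); vs South: South (payoff 17); vs East: West (payoff 17); vs West: South (payoff 18).
Player 2's best responses — vs North: North (payoff 6); vs South: East (payoff 9); vs East: West (payoff 18); vs West: East (payoff 20).
The only mutual best response is (West, East); neither player gains by switching there.

(West, East)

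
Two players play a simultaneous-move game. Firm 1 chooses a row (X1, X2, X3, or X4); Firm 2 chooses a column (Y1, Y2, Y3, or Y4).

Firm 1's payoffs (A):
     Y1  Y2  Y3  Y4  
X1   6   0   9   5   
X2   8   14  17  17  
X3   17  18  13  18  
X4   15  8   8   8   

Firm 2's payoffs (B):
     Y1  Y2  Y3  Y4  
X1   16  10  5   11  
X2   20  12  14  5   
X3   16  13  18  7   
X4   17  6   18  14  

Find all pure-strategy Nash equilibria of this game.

Find each player's best response to every opponent strategy; NE are the intersections.
Firm 1's best responses — vs Y1: X3 (payoff 17); vs Y2: X3 (payoff 18); vs Y3: X2 (payoff 17); vs Y4: X3 (payoff 18).
Firm 2's best responses — vs X1: Y1 (payoff 16); vs X2: Y1 (payoff 20); vs X3: Y3 (payoff 18); vs X4: Y3 (payoff 18).
No cell has both players best-responding. For instance, Firm 1's best reply to Y2 is X3, but against X3 Firm 2 prefers Y3 over Y2.

None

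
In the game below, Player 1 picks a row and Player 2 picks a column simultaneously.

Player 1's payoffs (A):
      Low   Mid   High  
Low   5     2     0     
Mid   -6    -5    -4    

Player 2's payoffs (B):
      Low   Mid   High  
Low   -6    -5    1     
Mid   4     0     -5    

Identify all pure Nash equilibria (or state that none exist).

(Low, High)

A profile is a Nash equilibrium when each player is best-responding to the other.
Player 1's best responses — vs Low: Low (payoff 5); vs Mid: Low (payoff 2); vs High: Low (payoff 0).
Player 2's best responses — vs Low: High (payoff 1); vs Mid: Low (payoff 4).
The only mutual best response is (Low, High); neither player gains by switching there.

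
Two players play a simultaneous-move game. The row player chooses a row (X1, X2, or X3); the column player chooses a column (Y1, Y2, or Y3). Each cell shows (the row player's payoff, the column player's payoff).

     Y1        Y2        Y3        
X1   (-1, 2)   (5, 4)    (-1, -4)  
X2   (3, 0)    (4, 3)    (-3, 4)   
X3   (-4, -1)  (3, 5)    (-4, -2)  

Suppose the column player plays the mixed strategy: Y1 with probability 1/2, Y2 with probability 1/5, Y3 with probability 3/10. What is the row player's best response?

The row player's best reply maximizes expected payoff against the mix.
X1: (1/2)·(-1) + (1/5)·5 + (3/10)·(-1) = 1/5
X2: (1/2)·3 + (1/5)·4 + (3/10)·(-3) = 7/5
X3: (1/2)·(-4) + (1/5)·3 + (3/10)·(-4) = -13/5
Highest expected payoff is 7/5, from X2.

X2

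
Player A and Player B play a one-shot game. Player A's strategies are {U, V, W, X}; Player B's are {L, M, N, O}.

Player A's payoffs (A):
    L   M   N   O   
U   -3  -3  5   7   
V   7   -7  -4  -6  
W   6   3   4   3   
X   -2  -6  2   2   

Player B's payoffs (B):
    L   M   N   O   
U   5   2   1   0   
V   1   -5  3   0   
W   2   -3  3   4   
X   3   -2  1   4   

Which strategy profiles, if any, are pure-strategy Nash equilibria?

A profile is a Nash equilibrium when each player is best-responding to the other.
Player A's best responses — vs L: V (payoff 7); vs M: W (payoff 3); vs N: U (payoff 5); vs O: U (payoff 7).
Player B's best responses — vs U: L (payoff 5); vs V: N (payoff 3); vs W: O (payoff 4); vs X: O (payoff 4).
No cell has both players best-responding. For instance, Player A's best reply to N is U, but against U Player B prefers L over N.

No pure-strategy Nash equilibrium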